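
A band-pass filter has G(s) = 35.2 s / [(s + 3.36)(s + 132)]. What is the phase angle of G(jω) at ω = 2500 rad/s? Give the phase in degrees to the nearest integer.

-87°

∠(j2500) = 90.00°
∠(j2500 + 3.36) = arctan(2500/3.36) = 89.92°
∠(j2500 + 132) = arctan(2500/132) = 86.98°
∠G(j2500) = 90.00° − (89.92° + 86.98°) = -86.90°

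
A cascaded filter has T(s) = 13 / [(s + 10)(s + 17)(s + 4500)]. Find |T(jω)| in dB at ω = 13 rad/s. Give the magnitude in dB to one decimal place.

-101.7 dB

|j13 + 10| = √(13² + 10²) = 16.4
|j13 + 17| = √(13² + 17²) = 21.4
|j13 + 4500| = √(13² + 4500²) = 4500
|T(j13)| = 13 / (16.4 × 21.4 × 4500) = 8.2304e-06
20 log₁₀(8.2304e-06) = -101.69 dB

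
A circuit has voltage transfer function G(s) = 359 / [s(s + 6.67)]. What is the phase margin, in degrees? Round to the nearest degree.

20 deg

Gain crossover: |G(jω)| = 1 at ω ≈ 18.4 rad/s.
∠G(j18.4) = −90° − arctan(18.4/6.67) ≈ -160.04°
PM = 180° + (-160.04°) = 19.96°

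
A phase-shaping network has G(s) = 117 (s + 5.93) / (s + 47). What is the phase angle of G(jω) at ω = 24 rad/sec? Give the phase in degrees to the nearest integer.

49°

∠(j24 + 5.93) = arctan(24/5.93) = 76.12°
∠(j24 + 47) = arctan(24/47) = 27.05°
∠G(j24) = 76.12° − 27.05° = 49.07°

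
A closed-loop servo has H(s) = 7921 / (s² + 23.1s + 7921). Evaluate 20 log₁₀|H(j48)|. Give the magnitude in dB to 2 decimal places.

|(j48)² + 23.1(j48) + 7921| = |5617 + j1108.8| = 5725
|H(j48)| = 7921 / 5725 = 1.3835
20 log₁₀(1.3835) = 2.819 dB

2.82 dB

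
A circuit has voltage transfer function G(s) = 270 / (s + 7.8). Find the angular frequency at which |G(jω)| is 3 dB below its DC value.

For a single-pole low-pass, the −3 dB point is at the pole: ω = 7.8 rad s⁻¹.

7.8 rad s⁻¹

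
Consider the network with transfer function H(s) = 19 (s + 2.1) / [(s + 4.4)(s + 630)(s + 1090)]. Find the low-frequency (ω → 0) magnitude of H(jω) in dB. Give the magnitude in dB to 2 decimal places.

H(0) = 19 × 2.1 / (4.4 × 630 × 1090) = 1.3205e-05
20 log₁₀(1.3205e-05) = -97.585 dB

-97.58 dB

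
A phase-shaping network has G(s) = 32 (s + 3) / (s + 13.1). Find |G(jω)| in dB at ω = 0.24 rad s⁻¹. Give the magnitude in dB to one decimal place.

|j0.24 + 3| = √(0.24² + 3²) = 3.01
|j0.24 + 13.1| = √(0.24² + 13.1²) = 13.1
|G(j0.24)| = 32 × 3.01 / 13.1 = 7.3504
20 log₁₀(7.3504) = 17.33 dB

17.3 dB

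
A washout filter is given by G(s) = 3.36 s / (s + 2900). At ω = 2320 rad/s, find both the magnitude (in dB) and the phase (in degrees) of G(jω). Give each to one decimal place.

|G| = 6.4 dB, ∠G = 51.3°

|j2320| = 2320
|j2320 + 2900| = √(2320² + 2900²) = 3714
|G(j2320)| = 3.36 × 2320 / 3714 = 2.099
20 log₁₀(2.099) = 6.44 dB
∠(j2320) = 90.00°
∠(j2320 + 2900) = arctan(2320/2900) = 38.66°
∠G(j2320) = 90.00° − 38.66° = 51.34°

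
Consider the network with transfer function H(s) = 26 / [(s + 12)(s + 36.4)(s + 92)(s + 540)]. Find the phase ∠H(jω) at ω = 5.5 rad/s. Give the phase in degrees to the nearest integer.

∠(j5.5 + 12) = arctan(5.5/12) = 24.62°
∠(j5.5 + 36.4) = arctan(5.5/36.4) = 8.59°
∠(j5.5 + 92) = arctan(5.5/92) = 3.42°
∠(j5.5 + 540) = arctan(5.5/540) = 0.58°
∠H(j5.5) = − (24.62° + 8.59° + 3.42° + 0.58°) = -37.22°

-37 deg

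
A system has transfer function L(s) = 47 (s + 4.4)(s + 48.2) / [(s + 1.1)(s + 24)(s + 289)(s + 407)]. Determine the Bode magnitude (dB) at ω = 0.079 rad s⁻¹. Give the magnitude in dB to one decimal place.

|j0.079 + 4.4| = √(0.079² + 4.4²) = 4.401
|j0.079 + 48.2| = √(0.079² + 48.2²) = 48.2
|j0.079 + 1.1| = √(0.079² + 1.1²) = 1.103
|j0.079 + 24| = √(0.079² + 24²) = 24
|j0.079 + 289| = √(0.079² + 289²) = 289
|j0.079 + 407| = √(0.079² + 407²) = 407
|L(j0.079)| = 47 × 4.401 × 48.2 / (1.103 × 24 × 289 × 407) = 0.0032022
20 log₁₀(0.0032022) = -49.89 dB

-49.9 dB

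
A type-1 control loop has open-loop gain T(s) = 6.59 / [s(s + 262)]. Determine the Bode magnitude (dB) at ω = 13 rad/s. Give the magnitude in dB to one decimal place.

-54.3 dB

|j13 + 262| = √(13² + 262²) = 262.3
|j13| = 13
|T(j13)| = 6.59 / (262.3 × 13) = 0.0019324
20 log₁₀(0.0019324) = -54.28 dB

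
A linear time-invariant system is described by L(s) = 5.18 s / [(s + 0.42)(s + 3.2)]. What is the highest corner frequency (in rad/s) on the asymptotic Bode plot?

3.2 rad/s

Break frequencies occur at each pole and zero magnitude: 0.42 rad/s, 3.2 rad/s.
The highest is 3.2 rad/s.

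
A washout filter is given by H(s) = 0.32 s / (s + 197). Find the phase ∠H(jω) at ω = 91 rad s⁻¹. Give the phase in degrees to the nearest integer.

∠(j91) = 90.00°
∠(j91 + 197) = arctan(91/197) = 24.79°
∠H(j91) = 90.00° − 24.79° = 65.21°

65 deg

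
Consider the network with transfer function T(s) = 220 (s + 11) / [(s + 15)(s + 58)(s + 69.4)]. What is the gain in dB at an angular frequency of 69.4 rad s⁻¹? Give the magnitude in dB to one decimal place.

|j69.4 + 11| = √(69.4² + 11²) = 70.27
|j69.4 + 15| = √(69.4² + 15²) = 71
|j69.4 + 58| = √(69.4² + 58²) = 90.45
|j69.4 + 69.4| = √(69.4² + 69.4²) = 98.15
|T(j69.4)| = 220 × 70.27 / (71 × 90.45 × 98.15) = 0.024526
20 log₁₀(0.024526) = -32.21 dB

-32.2 dB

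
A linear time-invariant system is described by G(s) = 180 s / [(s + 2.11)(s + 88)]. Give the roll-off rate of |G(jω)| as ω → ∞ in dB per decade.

With 1 zero and 2 poles, the high-frequency asymptotic slope is 20 × (1 − 2) = -20 dB/decade.

-20 dB/decade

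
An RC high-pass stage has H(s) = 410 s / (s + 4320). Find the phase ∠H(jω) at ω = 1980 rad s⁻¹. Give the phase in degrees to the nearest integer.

65°

∠(j1980) = 90.00°
∠(j1980 + 4320) = arctan(1980/4320) = 24.62°
∠H(j1980) = 90.00° − 24.62° = 65.38°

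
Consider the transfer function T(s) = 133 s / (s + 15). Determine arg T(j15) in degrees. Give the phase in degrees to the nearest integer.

∠(j15) = 90.00°
∠(j15 + 15) = arctan(15/15) = 45.00°
∠T(j15) = 90.00° − 45.00° = 45.00°

45 deg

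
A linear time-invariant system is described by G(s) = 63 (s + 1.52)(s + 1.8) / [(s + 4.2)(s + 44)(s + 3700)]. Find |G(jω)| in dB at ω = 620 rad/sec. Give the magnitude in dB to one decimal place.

-35.5 dB

|j620 + 1.52| = √(620² + 1.52²) = 620
|j620 + 1.8| = √(620² + 1.8²) = 620
|j620 + 4.2| = √(620² + 4.2²) = 620
|j620 + 44| = √(620² + 44²) = 621.6
|j620 + 3700| = √(620² + 3700²) = 3752
|G(j620)| = 63 × 620 × 620 / (620 × 621.6 × 3752) = 0.016751
20 log₁₀(0.016751) = -35.52 dB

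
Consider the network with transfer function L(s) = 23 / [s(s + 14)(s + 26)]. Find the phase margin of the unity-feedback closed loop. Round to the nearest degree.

Gain crossover: |L(jω)| = 1 at ω ≈ 0.0632 rad/sec.
∠L(j0.0632) = −90° − arctan(0.0632/14) − arctan(0.0632/26) ≈ -90.40°
PM = 180° + (-90.40°) = 89.60°

90°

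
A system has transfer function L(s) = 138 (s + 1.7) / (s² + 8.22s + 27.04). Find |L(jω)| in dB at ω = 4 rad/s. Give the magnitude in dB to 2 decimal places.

24.76 dB

|j4 + 1.7| = √(4² + 1.7²) = 4.346
|(j4)² + 8.22(j4) + 27.04| = |11.04 + j32.88| = 34.68
|L(j4)| = 138 × 4.346 / 34.68 = 17.293
20 log₁₀(17.293) = 24.757 dB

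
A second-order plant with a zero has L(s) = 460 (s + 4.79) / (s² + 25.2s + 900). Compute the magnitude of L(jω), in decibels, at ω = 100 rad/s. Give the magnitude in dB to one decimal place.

|j100 + 4.79| = √(100² + 4.79²) = 100.1
|(j100)² + 25.2(j100) + 900| = |-9100 + j2520| = 9442
|L(j100)| = 460 × 100.1 / 9442 = 4.8772
20 log₁₀(4.8772) = 13.76 dB

13.8 dB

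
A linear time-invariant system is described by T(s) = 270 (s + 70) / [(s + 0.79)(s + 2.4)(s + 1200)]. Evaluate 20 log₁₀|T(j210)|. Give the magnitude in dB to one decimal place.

|j210 + 70| = √(210² + 70²) = 221.4
|j210 + 0.79| = √(210² + 0.79²) = 210
|j210 + 2.4| = √(210² + 2.4²) = 210
|j210 + 1200| = √(210² + 1200²) = 1218
|T(j210)| = 270 × 221.4 / (210 × 210 × 1218) = 0.0011124
20 log₁₀(0.0011124) = -59.07 dB

-59.1 dB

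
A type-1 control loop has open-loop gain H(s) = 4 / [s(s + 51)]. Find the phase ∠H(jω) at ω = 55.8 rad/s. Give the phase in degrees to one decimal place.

-137.6°

∠(j55.8 + 51) = arctan(55.8/51) = 47.57°
∠(j55.8) = 90.00°
∠H(j55.8) = − (47.57° + 90.00°) = -137.57°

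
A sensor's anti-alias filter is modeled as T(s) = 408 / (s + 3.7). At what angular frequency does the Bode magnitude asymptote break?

The single real pole at s = −3.7 gives a corner at ω = 3.7 rad/s.

3.7 rad/s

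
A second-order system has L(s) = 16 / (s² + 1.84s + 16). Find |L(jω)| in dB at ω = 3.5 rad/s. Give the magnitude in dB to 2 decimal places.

|(j3.5)² + 1.84(j3.5) + 16| = |3.75 + j6.44| = 7.452
|L(j3.5)| = 16 / 7.452 = 2.147
20 log₁₀(2.147) = 6.637 dB

6.64 dB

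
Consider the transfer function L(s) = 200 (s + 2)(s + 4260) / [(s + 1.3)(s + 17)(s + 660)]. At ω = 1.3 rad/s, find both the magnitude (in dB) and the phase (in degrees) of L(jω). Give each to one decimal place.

|j1.3 + 2| = √(1.3² + 2²) = 2.385
|j1.3 + 4260| = √(1.3² + 4260²) = 4260
|j1.3 + 1.3| = √(1.3² + 1.3²) = 1.838
|j1.3 + 17| = √(1.3² + 17²) = 17.05
|j1.3 + 660| = √(1.3² + 660²) = 660
|L(j1.3)| = 200 × 2.385 × 4260 / (1.838 × 17.05 × 660) = 98.238
20 log₁₀(98.238) = 39.85 dB
∠(j1.3 + 2) = arctan(1.3/2) = 33.02°
∠(j1.3 + 4260) = arctan(1.3/4260) = 0.02°
∠(j1.3 + 1.3) = arctan(1.3/1.3) = 45.00°
∠(j1.3 + 17) = arctan(1.3/17) = 4.37°
∠(j1.3 + 660) = arctan(1.3/660) = 0.11°
∠L(j1.3) = 33.02° + 0.02° − (45.00° + 4.37° + 0.11°) = -16.44°

|L| = 39.8 dB, ∠L = -16.4°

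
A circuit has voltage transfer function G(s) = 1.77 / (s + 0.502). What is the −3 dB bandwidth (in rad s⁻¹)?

For a single-pole low-pass, the −3 dB point is at the pole: ω = 0.502 rad s⁻¹.

0.502 rad s⁻¹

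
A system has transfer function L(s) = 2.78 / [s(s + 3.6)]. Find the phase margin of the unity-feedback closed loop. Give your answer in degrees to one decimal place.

Gain crossover: |L(jω)| = 1 at ω ≈ 0.756 rad/s.
∠L(j0.756) = −90° − arctan(0.756/3.6) ≈ -101.86°
PM = 180° + (-101.86°) = 78.14°

78.1°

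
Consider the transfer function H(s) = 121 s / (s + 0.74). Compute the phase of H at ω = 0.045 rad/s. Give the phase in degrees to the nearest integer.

87 deg

∠(j0.045) = 90.00°
∠(j0.045 + 0.74) = arctan(0.045/0.74) = 3.48°
∠H(j0.045) = 90.00° − 3.48° = 86.52°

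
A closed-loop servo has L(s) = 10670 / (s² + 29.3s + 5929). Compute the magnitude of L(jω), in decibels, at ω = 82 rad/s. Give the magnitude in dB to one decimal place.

12.5 dB

|(j82)² + 29.3(j82) + 5929| = |-795 + j2402.6| = 2531
|L(j82)| = 10670 / 2531 = 4.2162
20 log₁₀(4.2162) = 12.50 dB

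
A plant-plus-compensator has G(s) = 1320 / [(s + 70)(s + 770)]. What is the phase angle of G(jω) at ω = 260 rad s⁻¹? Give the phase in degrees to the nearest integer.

∠(j260 + 70) = arctan(260/70) = 74.93°
∠(j260 + 770) = arctan(260/770) = 18.66°
∠G(j260) = − (74.93° + 18.66°) = -93.59°

-94 deg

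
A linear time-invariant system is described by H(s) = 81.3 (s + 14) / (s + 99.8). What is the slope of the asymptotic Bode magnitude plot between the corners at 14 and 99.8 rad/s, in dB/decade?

20 dB/decade

In this band the factors already past their corner are: zero at 14; net slope = 20 dB/decade.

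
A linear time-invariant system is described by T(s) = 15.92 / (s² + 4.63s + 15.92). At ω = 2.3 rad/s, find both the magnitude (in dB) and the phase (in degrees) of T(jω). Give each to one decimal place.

|(j2.3)² + 4.63(j2.3) + 15.92| = |10.63 + j10.649| = 15.05
|T(j2.3)| = 15.92 / 15.05 = 1.0581
20 log₁₀(1.0581) = 0.49 dB
∠[(j2.3)² + 4.63(j2.3) + 15.92] = ∠[10.63 + j10.649] = 45.05°
∠T(j2.3) = −45.05° = -45.05°

|T| = 0.5 dB, ∠T = -45.1°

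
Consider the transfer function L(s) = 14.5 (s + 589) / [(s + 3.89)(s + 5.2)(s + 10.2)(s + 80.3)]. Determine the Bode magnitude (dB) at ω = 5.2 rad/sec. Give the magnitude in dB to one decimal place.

|j5.2 + 589| = √(5.2² + 589²) = 589
|j5.2 + 3.89| = √(5.2² + 3.89²) = 6.494
|j5.2 + 5.2| = √(5.2² + 5.2²) = 7.354
|j5.2 + 10.2| = √(5.2² + 10.2²) = 11.45
|j5.2 + 80.3| = √(5.2² + 80.3²) = 80.47
|L(j5.2)| = 14.5 × 589 / (6.494 × 7.354 × 11.45 × 80.47) = 0.19412
20 log₁₀(0.19412) = -14.24 dB

-14.2 dB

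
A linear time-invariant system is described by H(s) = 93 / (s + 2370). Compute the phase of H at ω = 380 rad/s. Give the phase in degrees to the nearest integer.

∠(j380 + 2370) = arctan(380/2370) = 9.11°
∠H(j380) = −9.11° = -9.11°

-9 deg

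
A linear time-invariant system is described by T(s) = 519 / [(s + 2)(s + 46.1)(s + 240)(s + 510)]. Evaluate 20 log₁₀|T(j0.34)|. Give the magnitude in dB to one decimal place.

|j0.34 + 2| = √(0.34² + 2²) = 2.029
|j0.34 + 46.1| = √(0.34² + 46.1²) = 46.1
|j0.34 + 240| = √(0.34² + 240²) = 240
|j0.34 + 510| = √(0.34² + 510²) = 510
|T(j0.34)| = 519 / (2.029 × 46.1 × 240 × 510) = 4.5337e-05
20 log₁₀(4.5337e-05) = -86.87 dB

-86.9 dB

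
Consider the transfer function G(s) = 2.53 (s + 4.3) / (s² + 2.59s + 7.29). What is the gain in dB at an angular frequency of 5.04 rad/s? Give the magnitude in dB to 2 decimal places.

-2.49 dB

|j5.04 + 4.3| = √(5.04² + 4.3²) = 6.625
|(j5.04)² + 2.59(j5.04) + 7.29| = |-18.112 + j13.054| = 22.33
|G(j5.04)| = 2.53 × 6.625 / 22.33 = 0.75078
20 log₁₀(0.75078) = -2.490 dB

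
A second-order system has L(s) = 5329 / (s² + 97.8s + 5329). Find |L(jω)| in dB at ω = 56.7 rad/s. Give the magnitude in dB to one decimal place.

|(j56.7)² + 97.8(j56.7) + 5329| = |2114.1 + j5545.3| = 5935
|L(j56.7)| = 5329 / 5935 = 0.89796
20 log₁₀(0.89796) = -0.93 dB

-0.9 dB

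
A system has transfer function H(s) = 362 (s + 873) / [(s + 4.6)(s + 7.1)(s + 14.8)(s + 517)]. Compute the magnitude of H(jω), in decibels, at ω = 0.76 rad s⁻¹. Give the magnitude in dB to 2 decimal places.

|j0.76 + 873| = √(0.76² + 873²) = 873
|j0.76 + 4.6| = √(0.76² + 4.6²) = 4.662
|j0.76 + 7.1| = √(0.76² + 7.1²) = 7.141
|j0.76 + 14.8| = √(0.76² + 14.8²) = 14.82
|j0.76 + 517| = √(0.76² + 517²) = 517
|H(j0.76)| = 362 × 873 / (4.662 × 7.141 × 14.82 × 517) = 1.239
20 log₁₀(1.239) = 1.861 dB

1.86 dB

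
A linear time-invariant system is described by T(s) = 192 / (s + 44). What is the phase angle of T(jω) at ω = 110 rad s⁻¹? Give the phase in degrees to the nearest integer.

-68°

∠(j110 + 44) = arctan(110/44) = 68.20°
∠T(j110) = −68.20° = -68.20°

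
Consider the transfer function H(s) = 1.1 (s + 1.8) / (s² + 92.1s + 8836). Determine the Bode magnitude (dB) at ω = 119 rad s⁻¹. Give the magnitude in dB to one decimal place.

-39.4 dB

|j119 + 1.8| = √(119² + 1.8²) = 119
|(j119)² + 92.1(j119) + 8836| = |-5325 + j10960| = 1.219e+04
|H(j119)| = 1.1 × 119 / 1.219e+04 = 0.010744
20 log₁₀(0.010744) = -39.38 dB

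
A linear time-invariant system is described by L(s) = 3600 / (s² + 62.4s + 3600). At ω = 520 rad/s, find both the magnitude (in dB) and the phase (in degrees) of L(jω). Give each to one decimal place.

|(j520)² + 62.4(j520) + 3600| = |-2.668e+05 + j32448| = 2.688e+05
|L(j520)| = 3600 / 2.688e+05 = 0.013395
20 log₁₀(0.013395) = -37.46 dB
∠[(j520)² + 62.4(j520) + 3600] = ∠[-2.668e+05 + j32448] = 173.07°
∠L(j520) = −173.07° = -173.07°

|L| = -37.5 dB, ∠L = -173.1 deg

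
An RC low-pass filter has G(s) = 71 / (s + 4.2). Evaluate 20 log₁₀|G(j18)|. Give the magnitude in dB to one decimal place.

|j18 + 4.2| = √(18² + 4.2²) = 18.48
|G(j18)| = 71 / 18.48 = 3.8413
20 log₁₀(3.8413) = 11.69 dB

11.7 dB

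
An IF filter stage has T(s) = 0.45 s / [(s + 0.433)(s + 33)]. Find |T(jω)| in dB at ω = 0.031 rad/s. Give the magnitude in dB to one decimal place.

|j0.031| = 0.031
|j0.031 + 0.433| = √(0.031² + 0.433²) = 0.4341
|j0.031 + 33| = √(0.031² + 33²) = 33
|T(j0.031)| = 0.45 × 0.031 / (0.4341 × 33) = 0.00097378
20 log₁₀(0.00097378) = -60.23 dB

-60.2 dB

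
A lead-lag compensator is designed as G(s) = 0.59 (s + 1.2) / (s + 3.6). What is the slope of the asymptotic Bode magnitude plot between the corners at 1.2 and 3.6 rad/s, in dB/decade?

20 dB/decade

In this band the factors already past their corner are: zero at 1.2; net slope = 20 dB/decade.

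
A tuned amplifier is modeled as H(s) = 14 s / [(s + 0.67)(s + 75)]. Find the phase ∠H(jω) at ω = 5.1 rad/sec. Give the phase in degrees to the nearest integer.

∠(j5.1) = 90.00°
∠(j5.1 + 0.67) = arctan(5.1/0.67) = 82.52°
∠(j5.1 + 75) = arctan(5.1/75) = 3.89°
∠H(j5.1) = 90.00° − (82.52° + 3.89°) = 3.59°

4°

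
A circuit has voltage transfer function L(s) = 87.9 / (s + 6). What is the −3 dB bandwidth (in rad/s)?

6 rad/s

For a single-pole low-pass, the −3 dB point is at the pole: ω = 6 rad/s.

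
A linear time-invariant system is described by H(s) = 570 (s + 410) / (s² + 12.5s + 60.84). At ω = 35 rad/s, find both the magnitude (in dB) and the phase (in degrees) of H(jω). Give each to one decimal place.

|j35 + 410| = √(35² + 410²) = 411.5
|(j35)² + 12.5(j35) + 60.84| = |-1164.2 + j437.5| = 1244
|H(j35)| = 570 × 411.5 / 1244 = 188.6
20 log₁₀(188.6) = 45.51 dB
∠(j35 + 410) = arctan(35/410) = 4.88°
∠[(j35)² + 12.5(j35) + 60.84] = ∠[-1164.2 + j437.5] = 159.40°
∠H(j35) = 4.88° − 159.40° = -154.52°

|H| = 45.5 dB, ∠H = -154.5 deg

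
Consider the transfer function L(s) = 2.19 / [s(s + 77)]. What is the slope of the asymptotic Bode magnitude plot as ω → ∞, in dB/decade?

With 0 zeros and 2 poles, the high-frequency asymptotic slope is 20 × (0 − 2) = -40 dB/decade.

-40 dB/decade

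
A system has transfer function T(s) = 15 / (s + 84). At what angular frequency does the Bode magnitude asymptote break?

84 rad/sec

The single real pole at s = −84 gives a corner at ω = 84 rad/sec.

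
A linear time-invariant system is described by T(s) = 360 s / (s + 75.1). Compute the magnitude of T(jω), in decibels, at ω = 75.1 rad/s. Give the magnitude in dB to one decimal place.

|j75.1| = 75.1
|j75.1 + 75.1| = √(75.1² + 75.1²) = 106.2
|T(j75.1)| = 360 × 75.1 / 106.2 = 254.56
20 log₁₀(254.56) = 48.12 dB

48.1 dB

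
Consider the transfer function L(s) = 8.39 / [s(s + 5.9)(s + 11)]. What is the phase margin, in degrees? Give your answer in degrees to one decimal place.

88.1°

Gain crossover: |L(jω)| = 1 at ω ≈ 0.129 rad/s.
∠L(j0.129) = −90° − arctan(0.129/5.9) − arctan(0.129/11) ≈ -91.93°
PM = 180° + (-91.93°) = 88.07°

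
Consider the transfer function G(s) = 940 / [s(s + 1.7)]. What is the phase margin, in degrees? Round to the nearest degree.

3°

Gain crossover: |G(jω)| = 1 at ω ≈ 30.6 rad/sec.
∠G(j30.6) = −90° − arctan(30.6/1.7) ≈ -176.82°
PM = 180° + (-176.82°) = 3.18°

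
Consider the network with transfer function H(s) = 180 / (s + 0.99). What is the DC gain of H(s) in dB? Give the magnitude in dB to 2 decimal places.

45.19 dB

H(0) = 180 / 0.99 = 181.82
20 log₁₀(181.82) = 45.193 dB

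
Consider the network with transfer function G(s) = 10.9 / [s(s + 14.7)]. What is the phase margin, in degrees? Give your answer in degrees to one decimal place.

Gain crossover: |G(jω)| = 1 at ω ≈ 0.741 rad/sec.
∠G(j0.741) = −90° − arctan(0.741/14.7) ≈ -92.88°
PM = 180° + (-92.88°) = 87.12°

87.1°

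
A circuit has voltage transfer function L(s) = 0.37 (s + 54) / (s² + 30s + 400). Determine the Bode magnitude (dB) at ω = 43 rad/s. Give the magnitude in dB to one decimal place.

|j43 + 54| = √(43² + 54²) = 69.03
|(j43)² + 30(j43) + 400| = |-1449 + j1290| = 1940
|L(j43)| = 0.37 × 69.03 / 1940 = 0.013165
20 log₁₀(0.013165) = -37.61 dB

-37.6 dB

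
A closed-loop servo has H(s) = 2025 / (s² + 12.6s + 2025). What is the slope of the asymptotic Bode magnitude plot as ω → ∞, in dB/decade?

-40 dB/decade

With 0 zeros and 2 poles, the high-frequency asymptotic slope is 20 × (0 − 2) = -40 dB/decade.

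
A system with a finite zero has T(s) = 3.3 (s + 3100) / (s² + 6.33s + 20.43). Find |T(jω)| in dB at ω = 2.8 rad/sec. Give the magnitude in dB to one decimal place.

53.5 dB

|j2.8 + 3100| = √(2.8² + 3100²) = 3100
|(j2.8)² + 6.33(j2.8) + 20.43| = |12.59 + j17.724| = 21.74
|T(j2.8)| = 3.3 × 3100 / 21.74 = 470.55
20 log₁₀(470.55) = 53.45 dB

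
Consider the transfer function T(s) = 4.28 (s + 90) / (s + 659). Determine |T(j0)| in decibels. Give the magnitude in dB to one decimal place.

-4.7 dB

T(0) = 4.28 × 90 / 659 = 0.58452
20 log₁₀(0.58452) = -4.66 dB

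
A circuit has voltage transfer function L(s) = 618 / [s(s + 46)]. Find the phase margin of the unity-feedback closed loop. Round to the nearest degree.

Gain crossover: |L(jω)| = 1 at ω ≈ 12.9 rad/s.
∠L(j12.9) = −90° − arctan(12.9/46) ≈ -105.70°
PM = 180° + (-105.70°) = 74.30°

74°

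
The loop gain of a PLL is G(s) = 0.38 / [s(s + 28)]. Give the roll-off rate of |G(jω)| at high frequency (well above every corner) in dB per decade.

With 0 zeros and 2 poles, the high-frequency asymptotic slope is 20 × (0 − 2) = -40 dB/decade.

-40 dB/decade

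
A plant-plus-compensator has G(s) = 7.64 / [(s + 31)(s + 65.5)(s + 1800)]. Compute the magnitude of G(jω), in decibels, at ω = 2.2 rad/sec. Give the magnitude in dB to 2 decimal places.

-113.62 dB

|j2.2 + 31| = √(2.2² + 31²) = 31.08
|j2.2 + 65.5| = √(2.2² + 65.5²) = 65.54
|j2.2 + 1800| = √(2.2² + 1800²) = 1800
|G(j2.2)| = 7.64 / (31.08 × 65.54 × 1800) = 2.0839e-06
20 log₁₀(2.0839e-06) = -113.622 dB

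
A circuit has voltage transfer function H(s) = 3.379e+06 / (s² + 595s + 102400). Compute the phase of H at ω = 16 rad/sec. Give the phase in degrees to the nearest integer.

∠[(j16)² + 595(j16) + 102400] = ∠[1.0214e+05 + j9520] = 5.32°
∠H(j16) = −5.32° = -5.32°

-5°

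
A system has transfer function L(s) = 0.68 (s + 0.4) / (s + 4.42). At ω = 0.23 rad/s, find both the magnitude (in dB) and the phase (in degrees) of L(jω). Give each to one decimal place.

|L| = -23.0 dB, ∠L = 26.9°

|j0.23 + 0.4| = √(0.23² + 0.4²) = 0.4614
|j0.23 + 4.42| = √(0.23² + 4.42²) = 4.426
|L(j0.23)| = 0.68 × 0.4614 / 4.426 = 0.07089
20 log₁₀(0.07089) = -22.99 dB
∠(j0.23 + 0.4) = arctan(0.23/0.4) = 29.90°
∠(j0.23 + 4.42) = arctan(0.23/4.42) = 2.98°
∠L(j0.23) = 29.90° − 2.98° = 26.92°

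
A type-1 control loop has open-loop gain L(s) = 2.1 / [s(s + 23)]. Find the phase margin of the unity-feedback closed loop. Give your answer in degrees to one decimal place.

Gain crossover: |L(jω)| = 1 at ω ≈ 0.0913 rad s⁻¹.
∠L(j0.0913) = −90° − arctan(0.0913/23) ≈ -90.23°
PM = 180° + (-90.23°) = 89.77°

89.8°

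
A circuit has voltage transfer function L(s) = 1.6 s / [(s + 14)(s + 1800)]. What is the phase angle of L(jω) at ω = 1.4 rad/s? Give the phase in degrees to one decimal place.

∠(j1.4) = 90.00°
∠(j1.4 + 14) = arctan(1.4/14) = 5.71°
∠(j1.4 + 1800) = arctan(1.4/1800) = 0.04°
∠L(j1.4) = 90.00° − (5.71° + 0.04°) = 84.24°

84.2°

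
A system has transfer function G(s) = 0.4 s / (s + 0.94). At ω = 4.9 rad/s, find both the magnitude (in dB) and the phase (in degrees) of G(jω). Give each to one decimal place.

|G| = -8.1 dB, ∠G = 10.9 deg

|j4.9| = 4.9
|j4.9 + 0.94| = √(4.9² + 0.94²) = 4.989
|G(j4.9)| = 0.4 × 4.9 / 4.989 = 0.39284
20 log₁₀(0.39284) = -8.12 dB
∠(j4.9) = 90.00°
∠(j4.9 + 0.94) = arctan(4.9/0.94) = 79.14°
∠G(j4.9) = 90.00° − 79.14° = 10.86°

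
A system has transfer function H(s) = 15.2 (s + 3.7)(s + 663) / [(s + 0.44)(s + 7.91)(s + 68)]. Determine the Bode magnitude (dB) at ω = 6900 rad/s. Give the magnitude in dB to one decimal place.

|j6900 + 3.7| = √(6900² + 3.7²) = 6900
|j6900 + 663| = √(6900² + 663²) = 6932
|j6900 + 0.44| = √(6900² + 0.44²) = 6900
|j6900 + 7.91| = √(6900² + 7.91²) = 6900
|j6900 + 68| = √(6900² + 68²) = 6900
|H(j6900)| = 15.2 × 6900 × 6932 / (6900 × 6900 × 6900) = 0.0022129
20 log₁₀(0.0022129) = -53.10 dB

-53.1 dB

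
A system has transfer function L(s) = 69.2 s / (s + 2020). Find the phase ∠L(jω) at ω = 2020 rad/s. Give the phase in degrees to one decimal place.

45.0°

∠(j2020) = 90.00°
∠(j2020 + 2020) = arctan(2020/2020) = 45.00°
∠L(j2020) = 90.00° − 45.00° = 45.00°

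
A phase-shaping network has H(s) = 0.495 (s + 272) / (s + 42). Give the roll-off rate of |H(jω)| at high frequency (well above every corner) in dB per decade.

With 1 zero and 1 pole, the high-frequency asymptotic slope is 20 × (1 − 1) = 0 dB/decade.

0 dB/decade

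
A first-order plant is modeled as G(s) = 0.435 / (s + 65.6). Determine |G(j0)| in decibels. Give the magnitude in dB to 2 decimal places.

G(0) = 0.435 / 65.6 = 0.0066311
20 log₁₀(0.0066311) = -43.568 dB

-43.57 dB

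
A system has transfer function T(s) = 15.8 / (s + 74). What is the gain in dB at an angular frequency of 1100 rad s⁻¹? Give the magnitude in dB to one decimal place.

|j1100 + 74| = √(1100² + 74²) = 1102
|T(j1100)| = 15.8 / 1102 = 0.014331
20 log₁₀(0.014331) = -36.87 dB

-36.9 dB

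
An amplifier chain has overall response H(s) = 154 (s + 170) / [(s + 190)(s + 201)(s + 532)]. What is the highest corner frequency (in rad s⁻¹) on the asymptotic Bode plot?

532 rad s⁻¹

Break frequencies occur at each pole and zero magnitude: 170 rad s⁻¹, 190 rad s⁻¹, 201 rad s⁻¹, 532 rad s⁻¹.
The highest is 532 rad s⁻¹.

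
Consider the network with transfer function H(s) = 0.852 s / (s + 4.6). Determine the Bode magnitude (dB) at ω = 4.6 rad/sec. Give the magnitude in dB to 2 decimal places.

|j4.6| = 4.6
|j4.6 + 4.6| = √(4.6² + 4.6²) = 6.505
|H(j4.6)| = 0.852 × 4.6 / 6.505 = 0.60245
20 log₁₀(0.60245) = -4.402 dB

-4.40 dB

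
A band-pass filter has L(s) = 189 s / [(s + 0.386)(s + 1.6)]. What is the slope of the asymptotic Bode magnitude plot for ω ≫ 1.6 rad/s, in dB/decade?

-20 dB/decade

With 1 zero and 2 poles, the high-frequency asymptotic slope is 20 × (1 − 2) = -20 dB/decade.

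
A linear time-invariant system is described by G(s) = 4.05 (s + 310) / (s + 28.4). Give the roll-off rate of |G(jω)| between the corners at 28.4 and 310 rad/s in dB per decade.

In this band the factors already past their corner are: pole at 28.4; net slope = -20 dB/decade.

-20 dB/decade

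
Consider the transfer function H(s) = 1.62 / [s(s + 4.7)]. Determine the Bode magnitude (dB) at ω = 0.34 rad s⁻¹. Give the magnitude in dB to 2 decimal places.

0.10 dB

|j0.34 + 4.7| = √(0.34² + 4.7²) = 4.712
|j0.34| = 0.34
|H(j0.34)| = 1.62 / (4.712 × 0.34) = 1.0111
20 log₁₀(1.0111) = 0.096 dB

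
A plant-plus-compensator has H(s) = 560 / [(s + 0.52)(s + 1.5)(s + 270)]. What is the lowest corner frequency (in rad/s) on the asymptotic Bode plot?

Break frequencies occur at each pole and zero magnitude: 0.52 rad/s, 1.5 rad/s, 270 rad/s.
The lowest is 0.52 rad/s.

0.52 rad/s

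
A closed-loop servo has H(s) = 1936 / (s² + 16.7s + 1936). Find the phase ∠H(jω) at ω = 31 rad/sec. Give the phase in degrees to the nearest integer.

∠[(j31)² + 16.7(j31) + 1936] = ∠[975 + j517.7] = 27.97°
∠H(j31) = −27.97° = -27.97°

-28 deg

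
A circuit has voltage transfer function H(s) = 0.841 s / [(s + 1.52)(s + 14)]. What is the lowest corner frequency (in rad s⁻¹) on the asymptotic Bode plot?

Break frequencies occur at each pole and zero magnitude: 1.52 rad s⁻¹, 14 rad s⁻¹.
The lowest is 1.52 rad s⁻¹.

1.52 rad s⁻¹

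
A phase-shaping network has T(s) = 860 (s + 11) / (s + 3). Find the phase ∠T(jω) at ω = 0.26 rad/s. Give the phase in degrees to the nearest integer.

∠(j0.26 + 11) = arctan(0.26/11) = 1.35°
∠(j0.26 + 3) = arctan(0.26/3) = 4.95°
∠T(j0.26) = 1.35° − 4.95° = -3.60°

-4°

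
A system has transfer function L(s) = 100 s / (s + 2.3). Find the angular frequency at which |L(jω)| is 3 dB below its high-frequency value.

2.3 rad/s

For a single-pole high-pass, the −3 dB point is at the pole: ω = 2.3 rad/s.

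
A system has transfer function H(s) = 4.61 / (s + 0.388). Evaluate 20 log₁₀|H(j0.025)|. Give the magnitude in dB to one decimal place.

21.5 dB

|j0.025 + 0.388| = √(0.025² + 0.388²) = 0.3888
|H(j0.025)| = 4.61 / 0.3888 = 11.857
20 log₁₀(11.857) = 21.48 dB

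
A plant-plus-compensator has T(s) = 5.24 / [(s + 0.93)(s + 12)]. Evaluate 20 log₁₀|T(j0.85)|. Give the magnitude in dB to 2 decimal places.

-9.23 dB

|j0.85 + 0.93| = √(0.85² + 0.93²) = 1.26
|j0.85 + 12| = √(0.85² + 12²) = 12.03
|T(j0.85)| = 5.24 / (1.26 × 12.03) = 0.34572
20 log₁₀(0.34572) = -9.226 dB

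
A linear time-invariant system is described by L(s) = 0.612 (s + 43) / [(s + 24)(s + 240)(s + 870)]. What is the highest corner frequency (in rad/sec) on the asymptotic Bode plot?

Break frequencies occur at each pole and zero magnitude: 24 rad/sec, 43 rad/sec, 240 rad/sec, 870 rad/sec.
The highest is 870 rad/sec.

870 rad/sec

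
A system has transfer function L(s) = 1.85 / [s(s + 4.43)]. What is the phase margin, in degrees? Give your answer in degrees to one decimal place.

Gain crossover: |L(jω)| = 1 at ω ≈ 0.416 rad/s.
∠L(j0.416) = −90° − arctan(0.416/4.43) ≈ -95.36°
PM = 180° + (-95.36°) = 84.64°

84.6°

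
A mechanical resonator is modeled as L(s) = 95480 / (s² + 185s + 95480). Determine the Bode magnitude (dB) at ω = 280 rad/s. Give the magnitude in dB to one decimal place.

|(j280)² + 185(j280) + 95480| = |17080 + j51800| = 5.454e+04
|L(j280)| = 95480 / 5.454e+04 = 1.7505
20 log₁₀(1.7505) = 4.86 dB

4.9 dB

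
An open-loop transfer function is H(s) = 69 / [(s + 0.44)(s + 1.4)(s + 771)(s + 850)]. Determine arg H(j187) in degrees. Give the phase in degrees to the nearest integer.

-205°

∠(j187 + 0.44) = arctan(187/0.44) = 89.87°
∠(j187 + 1.4) = arctan(187/1.4) = 89.57°
∠(j187 + 771) = arctan(187/771) = 13.63°
∠(j187 + 850) = arctan(187/850) = 12.41°
∠H(j187) = − (89.87° + 89.57° + 13.63° + 12.41°) = -205.48°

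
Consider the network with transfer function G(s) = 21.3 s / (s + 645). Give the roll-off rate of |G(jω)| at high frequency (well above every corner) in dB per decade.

With 1 zero and 1 pole, the high-frequency asymptotic slope is 20 × (1 − 1) = 0 dB/decade.

0 dB/decade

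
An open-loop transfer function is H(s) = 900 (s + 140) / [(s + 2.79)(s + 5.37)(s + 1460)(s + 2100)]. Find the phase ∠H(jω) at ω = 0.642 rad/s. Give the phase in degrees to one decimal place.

∠(j0.642 + 140) = arctan(0.642/140) = 0.26°
∠(j0.642 + 2.79) = arctan(0.642/2.79) = 12.96°
∠(j0.642 + 5.37) = arctan(0.642/5.37) = 6.82°
∠(j0.642 + 1460) = arctan(0.642/1460) = 0.03°
∠(j0.642 + 2100) = arctan(0.642/2100) = 0.02°
∠H(j0.642) = 0.26° − (12.96° + 6.82° + 0.03° + 0.02°) = -19.56°

-19.6°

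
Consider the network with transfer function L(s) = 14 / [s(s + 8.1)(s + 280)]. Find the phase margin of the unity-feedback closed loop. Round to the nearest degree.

Gain crossover: |L(jω)| = 1 at ω ≈ 0.00617 rad/sec.
∠L(j0.00617) = −90° − arctan(0.00617/8.1) − arctan(0.00617/280) ≈ -90.04°
PM = 180° + (-90.04°) = 89.96°

90 deg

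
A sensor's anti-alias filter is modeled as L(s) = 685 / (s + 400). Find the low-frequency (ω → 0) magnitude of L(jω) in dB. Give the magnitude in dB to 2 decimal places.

L(0) = 685 / 400 = 1.7125
20 log₁₀(1.7125) = 4.673 dB

4.67 dB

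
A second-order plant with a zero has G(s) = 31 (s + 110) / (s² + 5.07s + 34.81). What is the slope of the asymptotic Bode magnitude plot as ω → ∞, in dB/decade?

With 1 zero and 2 poles, the high-frequency asymptotic slope is 20 × (1 − 2) = -20 dB/decade.

-20 dB/decade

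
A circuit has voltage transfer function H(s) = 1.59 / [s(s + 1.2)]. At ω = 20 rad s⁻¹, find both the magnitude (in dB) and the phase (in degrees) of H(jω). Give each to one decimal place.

|j20 + 1.2| = √(20² + 1.2²) = 20.04
|j20| = 20
|H(j20)| = 1.59 / (20.04 × 20) = 0.0039679
20 log₁₀(0.0039679) = -48.03 dB
∠(j20 + 1.2) = arctan(20/1.2) = 86.57°
∠(j20) = 90.00°
∠H(j20) = − (86.57° + 90.00°) = -176.57°

|H| = -48.0 dB, ∠H = -176.6 deg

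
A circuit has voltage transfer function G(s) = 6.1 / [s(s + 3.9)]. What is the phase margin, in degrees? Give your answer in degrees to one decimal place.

69.4 deg

Gain crossover: |G(jω)| = 1 at ω ≈ 1.46 rad/s.
∠G(j1.46) = −90° − arctan(1.46/3.9) ≈ -110.58°
PM = 180° + (-110.58°) = 69.42°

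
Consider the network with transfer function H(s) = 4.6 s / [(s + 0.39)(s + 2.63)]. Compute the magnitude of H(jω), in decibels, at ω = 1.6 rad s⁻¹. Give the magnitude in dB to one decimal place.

|j1.6| = 1.6
|j1.6 + 0.39| = √(1.6² + 0.39²) = 1.647
|j1.6 + 2.63| = √(1.6² + 2.63²) = 3.078
|H(j1.6)| = 4.6 × 1.6 / (1.647 × 3.078) = 1.4517
20 log₁₀(1.4517) = 3.24 dB

3.2 dB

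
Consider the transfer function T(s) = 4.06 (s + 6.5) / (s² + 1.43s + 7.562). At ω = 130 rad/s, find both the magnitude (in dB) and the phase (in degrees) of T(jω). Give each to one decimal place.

|T| = -30.1 dB, ∠T = -92.2°

|j130 + 6.5| = √(130² + 6.5²) = 130.2
|(j130)² + 1.43(j130) + 7.562| = |-16892 + j185.9| = 1.689e+04
|T(j130)| = 4.06 × 130.2 / 1.689e+04 = 0.031282
20 log₁₀(0.031282) = -30.09 dB
∠(j130 + 6.5) = arctan(130/6.5) = 87.14°
∠[(j130)² + 1.43(j130) + 7.562] = ∠[-16892 + j185.9] = 179.37°
∠T(j130) = 87.14° − 179.37° = -92.23°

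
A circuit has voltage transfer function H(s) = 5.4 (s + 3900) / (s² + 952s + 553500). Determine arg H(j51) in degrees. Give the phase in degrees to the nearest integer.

-4 deg

∠(j51 + 3900) = arctan(51/3900) = 0.75°
∠[(j51)² + 952(j51) + 553500] = ∠[5.509e+05 + j48552] = 5.04°
∠H(j51) = 0.75° − 5.04° = -4.29°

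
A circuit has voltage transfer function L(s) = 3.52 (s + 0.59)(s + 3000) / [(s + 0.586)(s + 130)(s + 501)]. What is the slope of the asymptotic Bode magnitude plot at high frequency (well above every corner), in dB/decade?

-20 dB/decade

With 2 zeros and 3 poles, the high-frequency asymptotic slope is 20 × (2 − 3) = -20 dB/decade.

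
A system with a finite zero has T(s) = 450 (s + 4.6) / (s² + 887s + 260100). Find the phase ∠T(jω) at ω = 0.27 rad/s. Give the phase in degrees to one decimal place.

3.3°

∠(j0.27 + 4.6) = arctan(0.27/4.6) = 3.36°
∠[(j0.27)² + 887(j0.27) + 260100] = ∠[2.601e+05 + j239.49] = 0.05°
∠T(j0.27) = 3.36° − 0.05° = 3.31°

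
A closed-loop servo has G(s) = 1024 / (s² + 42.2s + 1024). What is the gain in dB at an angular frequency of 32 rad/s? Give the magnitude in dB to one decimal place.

|(j32)² + 42.2(j32) + 1024| = |0 + j1350.4| = 1350
|G(j32)| = 1024 / 1350 = 0.75829
20 log₁₀(0.75829) = -2.40 dB

-2.4 dB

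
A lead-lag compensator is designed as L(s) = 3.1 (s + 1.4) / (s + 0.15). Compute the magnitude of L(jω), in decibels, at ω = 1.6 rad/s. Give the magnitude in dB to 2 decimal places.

|j1.6 + 1.4| = √(1.6² + 1.4²) = 2.126
|j1.6 + 0.15| = √(1.6² + 0.15²) = 1.607
|L(j1.6)| = 3.1 × 2.126 / 1.607 = 4.1012
20 log₁₀(4.1012) = 12.258 dB

12.26 dB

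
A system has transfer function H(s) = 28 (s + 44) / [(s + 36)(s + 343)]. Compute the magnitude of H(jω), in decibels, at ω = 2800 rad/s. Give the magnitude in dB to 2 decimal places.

|j2800 + 44| = √(2800² + 44²) = 2800
|j2800 + 36| = √(2800² + 36²) = 2800
|j2800 + 343| = √(2800² + 343²) = 2821
|H(j2800)| = 28 × 2800 / (2800 × 2821) = 0.0099262
20 log₁₀(0.0099262) = -40.064 dB

-40.06 dB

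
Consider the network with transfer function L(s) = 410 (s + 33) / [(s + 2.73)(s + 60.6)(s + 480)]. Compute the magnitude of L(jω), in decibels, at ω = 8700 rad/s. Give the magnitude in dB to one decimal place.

-105.3 dB

|j8700 + 33| = √(8700² + 33²) = 8700
|j8700 + 2.73| = √(8700² + 2.73²) = 8700
|j8700 + 60.6| = √(8700² + 60.6²) = 8700
|j8700 + 480| = √(8700² + 480²) = 8713
|L(j8700)| = 410 × 8700 / (8700 × 8700 × 8713) = 5.4085e-06
20 log₁₀(5.4085e-06) = -105.34 dB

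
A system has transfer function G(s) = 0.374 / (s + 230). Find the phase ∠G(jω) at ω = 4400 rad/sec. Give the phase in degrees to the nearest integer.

-87°

∠(j4400 + 230) = arctan(4400/230) = 87.01°
∠G(j4400) = −87.01° = -87.01°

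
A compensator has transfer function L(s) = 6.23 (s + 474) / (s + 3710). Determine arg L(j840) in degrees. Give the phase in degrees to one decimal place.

47.8°

∠(j840 + 474) = arctan(840/474) = 60.56°
∠(j840 + 3710) = arctan(840/3710) = 12.76°
∠L(j840) = 60.56° − 12.76° = 47.81°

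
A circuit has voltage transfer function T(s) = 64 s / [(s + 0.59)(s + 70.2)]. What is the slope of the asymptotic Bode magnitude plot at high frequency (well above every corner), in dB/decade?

With 1 zero and 2 poles, the high-frequency asymptotic slope is 20 × (1 − 2) = -20 dB/decade.

-20 dB/decade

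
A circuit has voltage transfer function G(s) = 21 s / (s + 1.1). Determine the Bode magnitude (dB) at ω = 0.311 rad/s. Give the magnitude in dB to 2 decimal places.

|j0.311| = 0.311
|j0.311 + 1.1| = √(0.311² + 1.1²) = 1.143
|G(j0.311)| = 21 × 0.311 / 1.143 = 5.7133
20 log₁₀(5.7133) = 15.138 dB

15.14 dB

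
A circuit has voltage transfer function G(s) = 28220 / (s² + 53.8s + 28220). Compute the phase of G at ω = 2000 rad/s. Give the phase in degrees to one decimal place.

-178.4°

∠[(j2000)² + 53.8(j2000) + 28220] = ∠[-3.9718e+06 + j1.076e+05] = 178.45°
∠G(j2000) = −178.45° = -178.45°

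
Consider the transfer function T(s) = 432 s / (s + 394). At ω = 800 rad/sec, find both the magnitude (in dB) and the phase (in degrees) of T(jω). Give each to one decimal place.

|j800| = 800
|j800 + 394| = √(800² + 394²) = 891.8
|T(j800)| = 432 × 800 / 891.8 = 387.55
20 log₁₀(387.55) = 51.77 dB
∠(j800) = 90.00°
∠(j800 + 394) = arctan(800/394) = 63.78°
∠T(j800) = 90.00° − 63.78° = 26.22°

|T| = 51.8 dB, ∠T = 26.2 deg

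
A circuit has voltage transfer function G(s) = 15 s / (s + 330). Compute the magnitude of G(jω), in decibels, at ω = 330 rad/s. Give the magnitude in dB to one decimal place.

|j330| = 330
|j330 + 330| = √(330² + 330²) = 466.7
|G(j330)| = 15 × 330 / 466.7 = 10.607
20 log₁₀(10.607) = 20.51 dB

20.5 dB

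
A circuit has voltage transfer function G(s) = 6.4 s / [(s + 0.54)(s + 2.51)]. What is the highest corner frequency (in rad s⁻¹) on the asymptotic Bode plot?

Break frequencies occur at each pole and zero magnitude: 0.54 rad s⁻¹, 2.51 rad s⁻¹.
The highest is 2.51 rad s⁻¹.

2.51 rad s⁻¹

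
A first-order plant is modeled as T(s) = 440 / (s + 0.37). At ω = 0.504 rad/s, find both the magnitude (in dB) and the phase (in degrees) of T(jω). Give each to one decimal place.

|T| = 56.9 dB, ∠T = -53.7°

|j0.504 + 0.37| = √(0.504² + 0.37²) = 0.6252
|T(j0.504)| = 440 / 0.6252 = 703.74
20 log₁₀(703.74) = 56.95 dB
∠(j0.504 + 0.37) = arctan(0.504/0.37) = 53.72°
∠T(j0.504) = −53.72° = -53.72°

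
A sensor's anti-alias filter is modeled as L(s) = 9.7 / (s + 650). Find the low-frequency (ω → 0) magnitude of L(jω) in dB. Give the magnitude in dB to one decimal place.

-36.5 dB

L(0) = 9.7 / 650 = 0.014923
20 log₁₀(0.014923) = -36.52 dB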